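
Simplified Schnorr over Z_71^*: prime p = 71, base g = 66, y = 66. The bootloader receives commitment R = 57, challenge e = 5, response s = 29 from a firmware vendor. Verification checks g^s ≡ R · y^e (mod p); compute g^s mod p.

14

66^2 = 4356 ≡ 25
66^4 ≡ 25^2 = 625 ≡ 57
66^8 ≡ 57^2 = 3249 ≡ 54
66^16 ≡ 54^2 = 2916 ≡ 5
29 = 16 + 8 + 4 + 1, so 66^29 ≡ 5·54·57·66 ≡ 14 (mod 71)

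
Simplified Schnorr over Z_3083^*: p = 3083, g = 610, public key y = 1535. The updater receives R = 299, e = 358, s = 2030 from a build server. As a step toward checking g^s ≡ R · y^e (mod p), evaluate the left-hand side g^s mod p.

2791

610^2 = 372100 ≡ 2140
610^4 ≡ 2140^2 = 4579600 ≡ 1345
610^8 ≡ 1345^2 = 1809025 ≡ 2387
610^16 ≡ 2387^2 = 5697769 ≡ 385
610^32 ≡ 385^2 = 148225 ≡ 241
610^64 ≡ 241^2 = 58081 ≡ 2587
610^128 ≡ 2587^2 = 6692569 ≡ 2459
610^256 ≡ 2459^2 = 6046681 ≡ 918
610^512 ≡ 918^2 = 842724 ≡ 1065
610^1024 ≡ 1065^2 = 1134225 ≡ 2764
2030 = 1024 + 512 + 256 + 128 + 64 + 32 + 8 + 4 + 2, so 610^2030 ≡ 2764·1065·918·2459·2587·241·2387·1345·2140 ≡ 2791 (mod 3083)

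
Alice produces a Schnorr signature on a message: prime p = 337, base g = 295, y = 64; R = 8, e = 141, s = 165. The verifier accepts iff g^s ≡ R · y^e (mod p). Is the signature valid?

valid

g^s mod p:
295^2 = 87025 ≡ 79
295^4 ≡ 79^2 = 6241 ≡ 175
295^8 ≡ 175^2 = 30625 ≡ 295
295^16 ≡ 295^2 = 87025 ≡ 79
295^32 ≡ 79^2 = 6241 ≡ 175
295^64 ≡ 175^2 = 30625 ≡ 295
295^128 ≡ 295^2 = 87025 ≡ 79
165 = 128 + 32 + 4 + 1, so 295^165 ≡ 79·175·175·295 ≡ 175 (mod 337)
R · y^e mod p:
64^2 = 4096 ≡ 52
64^4 ≡ 52^2 = 2704 ≡ 8
64^8 ≡ 8^2 = 64
64^16 ≡ 64^2 = 4096 ≡ 52
64^32 ≡ 52^2 = 2704 ≡ 8
64^64 ≡ 8^2 = 64
64^128 ≡ 64^2 = 4096 ≡ 52
141 = 128 + 8 + 4 + 1, so 64^141 ≡ 52·64·8·64 ≡ 64 (mod 337)
8·64 = 512 ≡ 175 (mod 337)
175 ≡ 175 (mod 337); signature holds.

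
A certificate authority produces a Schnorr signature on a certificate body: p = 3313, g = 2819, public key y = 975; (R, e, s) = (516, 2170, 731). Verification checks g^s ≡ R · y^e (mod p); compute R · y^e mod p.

434

975^2 = 950625 ≡ 3107
975^4 ≡ 3107^2 = 9653449 ≡ 2680
975^8 ≡ 2680^2 = 7182400 ≡ 3129
975^16 ≡ 3129^2 = 9790641 ≡ 726
975^32 ≡ 726^2 = 527076 ≡ 309
975^64 ≡ 309^2 = 95481 ≡ 2717
975^128 ≡ 2717^2 = 7382089 ≡ 725
975^256 ≡ 725^2 = 525625 ≡ 2171
975^512 ≡ 2171^2 = 4713241 ≡ 2155
975^1024 ≡ 2155^2 = 4644025 ≡ 2512
975^2048 ≡ 2512^2 = 6310144 ≡ 2192
2170 = 2048 + 64 + 32 + 16 + 8 + 2, so 975^2170 ≡ 2192·2717·309·726·3129·3107 ≡ 3301 (mod 3313)
R · y^e ≡ 516·3301 = 1703316 ≡ 434 (mod 3313)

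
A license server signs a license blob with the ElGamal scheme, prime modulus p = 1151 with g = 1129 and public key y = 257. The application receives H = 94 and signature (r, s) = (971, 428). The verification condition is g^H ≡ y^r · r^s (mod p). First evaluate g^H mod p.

1129^2 = 1274641 ≡ 484
1129^4 ≡ 484^2 = 234256 ≡ 603
1129^8 ≡ 603^2 = 363609 ≡ 1044
1129^16 ≡ 1044^2 = 1089936 ≡ 1090
1129^32 ≡ 1090^2 = 1188100 ≡ 268
1129^64 ≡ 268^2 = 71824 ≡ 462
94 = 64 + 16 + 8 + 4 + 2, so 1129^94 ≡ 462·1090·1044·603·484 ≡ 779 (mod 1151)

779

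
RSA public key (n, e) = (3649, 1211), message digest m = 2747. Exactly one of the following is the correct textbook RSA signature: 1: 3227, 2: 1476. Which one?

2

Candidate 1: Squares mod 3649: 3227^1≡3227, 3227^2≡2932, 3227^4≡3229, 3227^8≡1248, 3227^16≡3030, 3227^32≡16, 3227^64≡256, 3227^128≡3503, 3227^256≡3071, 3227^512≡2025, 3227^1024≡2798; 1211 = 1024 + 128 + 32 + 16 + 8 + 2 + 1, so 3227^1211 ≡ 2798·3503·16·3030·1248·2932·3227 ≡ 1532 (mod 3649)
Candidate 2: Squares mod 3649: 1476^1≡1476, 1476^2≡123, 1476^4≡533, 1476^8≡3116, 1476^16≡3116, 1476^32≡3116, 1476^64≡3116, 1476^128≡3116, 1476^256≡3116, 1476^512≡3116, 1476^1024≡3116; 1211 = 1024 + 128 + 32 + 16 + 8 + 2 + 1, so 1476^1211 ≡ 3116·3116·3116·3116·3116·123·1476 ≡ 2747 (mod 3649)
  → matches m = 2747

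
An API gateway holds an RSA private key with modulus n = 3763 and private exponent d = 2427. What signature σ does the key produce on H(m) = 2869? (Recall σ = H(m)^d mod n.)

679

(H(m))^2 ≡ 2869^2 = 8231161 ≡ 1480
(H(m))^4 ≡ 1480^2 = 2190400 ≡ 334
(H(m))^8 ≡ 334^2 = 111556 ≡ 2429
(H(m))^16 ≡ 2429^2 = 5900041 ≡ 3420
(H(m))^32 ≡ 3420^2 = 11696400 ≡ 996
(H(m))^64 ≡ 996^2 = 992016 ≡ 2347
(H(m))^128 ≡ 2347^2 = 5508409 ≡ 3140
(H(m))^256 ≡ 3140^2 = 9859600 ≡ 540
(H(m))^512 ≡ 540^2 = 291600 ≡ 1849
(H(m))^1024 ≡ 1849^2 = 3418801 ≡ 1997
(H(m))^2048 ≡ 1997^2 = 3988009 ≡ 2992
2427 = 2048 + 256 + 64 + 32 + 16 + 8 + 2 + 1, so (H(m))^2427 ≡ 2992·540·2347·996·3420·2429·1480·2869 ≡ 679 (mod 3763)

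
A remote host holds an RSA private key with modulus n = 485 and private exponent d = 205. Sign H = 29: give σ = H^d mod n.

Squares mod 485: H^1≡29, H^2≡356, H^4≡151, H^8≡6, H^16≡36, H^32≡326, H^64≡61, H^128≡326
205 = 128 + 64 + 8 + 4 + 1, so H^205 ≡ 326·61·6·151·29 ≡ 84 (mod 485)

84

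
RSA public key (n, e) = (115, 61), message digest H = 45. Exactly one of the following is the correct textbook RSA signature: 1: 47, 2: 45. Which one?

2

Candidate 1: Squares mod 115: 47^1≡47, 47^2≡24, 47^4≡1, 47^8≡1, 47^16≡1, 47^32≡1; 61 = 32 + 16 + 8 + 4 + 1, so 47^61 ≡ 1·1·1·1·47 ≡ 47 (mod 115)
Candidate 2: Squares mod 115: 45^1≡45, 45^2≡70, 45^4≡70, 45^8≡70, 45^16≡70, 45^32≡70; 61 = 32 + 16 + 8 + 4 + 1, so 45^61 ≡ 70·70·70·70·45 ≡ 45 (mod 115)
  → matches H = 45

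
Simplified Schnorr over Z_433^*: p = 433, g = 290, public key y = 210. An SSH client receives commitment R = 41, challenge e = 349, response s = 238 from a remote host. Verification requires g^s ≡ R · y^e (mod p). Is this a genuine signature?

g^s mod p:
290^2 = 84100 ≡ 98
290^4 ≡ 98^2 = 9604 ≡ 78
290^8 ≡ 78^2 = 6084 ≡ 22
290^16 ≡ 22^2 = 484 ≡ 51
290^32 ≡ 51^2 = 2601 ≡ 3
290^64 ≡ 3^2 = 9
290^128 ≡ 9^2 = 81
238 = 128 + 64 + 32 + 8 + 4 + 2, so 290^238 ≡ 81·9·3·22·78·98 ≡ 144 (mod 433)
R · y^e mod p:
210^2 = 44100 ≡ 367
210^4 ≡ 367^2 = 134689 ≡ 26
210^8 ≡ 26^2 = 676 ≡ 243
210^16 ≡ 243^2 = 59049 ≡ 161
210^32 ≡ 161^2 = 25921 ≡ 374
210^64 ≡ 374^2 = 139876 ≡ 17
210^128 ≡ 17^2 = 289
210^256 ≡ 289^2 = 83521 ≡ 385
349 = 256 + 64 + 16 + 8 + 4 + 1, so 210^349 ≡ 385·17·161·243·26·210 ≡ 88 (mod 433)
41·88 = 3608 ≡ 144 (mod 433)
144 ≡ 144 (mod 433); signature holds.

genuine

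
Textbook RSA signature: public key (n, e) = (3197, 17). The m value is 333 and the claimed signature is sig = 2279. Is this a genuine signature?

forged

sig^2 ≡ 2279^2 = 5193841 ≡ 1913
sig^4 ≡ 1913^2 = 3659569 ≡ 2201
sig^8 ≡ 2201^2 = 4844401 ≡ 946
sig^16 ≡ 946^2 = 894916 ≡ 2953
17 = 16 + 1, so sig^17 ≡ 2953·2279 ≡ 202 (mod 3197)
202 ≠ 333, so verification fails.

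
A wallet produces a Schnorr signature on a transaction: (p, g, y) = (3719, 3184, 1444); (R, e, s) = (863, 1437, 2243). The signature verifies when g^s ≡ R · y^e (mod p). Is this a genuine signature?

g^s mod p:
3184^2243 mod 3719 = 1892
R · y^e mod p:
1444^1437 mod 3719 = 24
863·24 = 20712 ≡ 2117 (mod 3719)
1892 ≠ 2117; the check fails.

forged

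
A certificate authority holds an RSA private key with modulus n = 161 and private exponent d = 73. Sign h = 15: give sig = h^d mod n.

57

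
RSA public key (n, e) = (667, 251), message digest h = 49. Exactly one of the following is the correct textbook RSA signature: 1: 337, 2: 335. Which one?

Candidate 1: Squares mod 667: 337^1≡337, 337^2≡179, 337^4≡25, 337^8≡625, 337^16≡430, 337^32≡141, 337^64≡538, 337^128≡633; 251 = 128 + 64 + 32 + 16 + 8 + 2 + 1, so 337^251 ≡ 633·538·141·430·625·179·337 ≡ 543 (mod 667)
Candidate 2: Squares mod 667: 335^1≡335, 335^2≡169, 335^4≡547, 335^8≡393, 335^16≡372, 335^32≡315, 335^64≡509, 335^128≡285; 251 = 128 + 64 + 32 + 16 + 8 + 2 + 1, so 335^251 ≡ 285·509·315·372·393·169·335 ≡ 49 (mod 667)
  → matches h = 49

2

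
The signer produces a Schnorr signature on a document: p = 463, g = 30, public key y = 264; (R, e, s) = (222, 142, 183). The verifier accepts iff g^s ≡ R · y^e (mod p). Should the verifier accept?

g^s mod p:
30^2 = 900 ≡ 437
30^4 ≡ 437^2 = 190969 ≡ 213
30^8 ≡ 213^2 = 45369 ≡ 458
30^16 ≡ 458^2 = 209764 ≡ 25
30^32 ≡ 25^2 = 625 ≡ 162
30^64 ≡ 162^2 = 26244 ≡ 316
30^128 ≡ 316^2 = 99856 ≡ 311
183 = 128 + 32 + 16 + 4 + 2 + 1, so 30^183 ≡ 311·162·25·213·437·30 ≡ 277 (mod 463)
R · y^e mod p:
264^2 = 69696 ≡ 246
264^4 ≡ 246^2 = 60516 ≡ 326
264^8 ≡ 326^2 = 106276 ≡ 249
264^16 ≡ 249^2 = 62001 ≡ 422
264^32 ≡ 422^2 = 178084 ≡ 292
264^64 ≡ 292^2 = 85264 ≡ 72
264^128 ≡ 72^2 = 5184 ≡ 91
142 = 128 + 8 + 4 + 2, so 264^142 ≡ 91·249·326·246 ≡ 62 (mod 463)
222·62 = 13764 ≡ 337 (mod 463)
277 ≠ 337; the check fails.

reject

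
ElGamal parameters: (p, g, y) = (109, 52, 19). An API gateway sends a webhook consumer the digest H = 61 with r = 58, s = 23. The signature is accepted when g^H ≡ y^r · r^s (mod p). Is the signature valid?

invalid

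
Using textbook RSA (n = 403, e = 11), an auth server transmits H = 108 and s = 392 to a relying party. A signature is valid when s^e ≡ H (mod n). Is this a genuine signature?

forged

s^2 ≡ 392^2 = 153664 ≡ 121
s^4 ≡ 121^2 = 14641 ≡ 133
s^8 ≡ 133^2 = 17689 ≡ 360
11 = 8 + 2 + 1, so s^11 ≡ 360·121·392 ≡ 7 (mod 403)
7 ≠ 108, so verification fails.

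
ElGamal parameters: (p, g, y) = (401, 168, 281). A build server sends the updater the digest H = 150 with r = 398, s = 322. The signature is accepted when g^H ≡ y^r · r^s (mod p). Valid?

no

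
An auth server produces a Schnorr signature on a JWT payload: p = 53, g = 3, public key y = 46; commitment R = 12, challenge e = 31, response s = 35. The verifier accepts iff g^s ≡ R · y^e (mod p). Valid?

g^s mod p:
3^35 mod 53 = 33
R · y^e mod p:
46^31 mod 53 = 47
12·47 = 564 ≡ 34 (mod 53)
33 ≠ 34; the check fails.

no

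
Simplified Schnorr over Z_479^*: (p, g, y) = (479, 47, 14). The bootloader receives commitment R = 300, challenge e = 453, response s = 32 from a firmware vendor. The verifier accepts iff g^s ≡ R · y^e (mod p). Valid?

yes

g^s mod p:
Squares mod 479: 47^1≡47, 47^2≡293, 47^4≡108, 47^8≡168, 47^16≡442, 47^32≡411
47^32 ≡ 411 (mod 479)
R · y^e mod p:
Squares mod 479: 14^1≡14, 14^2≡196, 14^4≡96, 14^8≡115, 14^16≡292, 14^32≡2, 14^64≡4, 14^128≡16, 14^256≡256
453 = 256 + 128 + 64 + 4 + 1, so 14^453 ≡ 256·16·4·96·14 ≡ 466 (mod 479)
300·466 = 139800 ≡ 411 (mod 479)
411 ≡ 411 (mod 479); signature holds.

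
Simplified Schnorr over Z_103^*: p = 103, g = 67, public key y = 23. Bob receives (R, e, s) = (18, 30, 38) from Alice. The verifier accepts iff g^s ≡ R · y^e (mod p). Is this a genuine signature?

g^s mod p:
67^2 = 4489 ≡ 60
67^4 ≡ 60^2 = 3600 ≡ 98
67^8 ≡ 98^2 = 9604 ≡ 25
67^16 ≡ 25^2 = 625 ≡ 7
67^32 ≡ 7^2 = 49
38 = 32 + 4 + 2, so 67^38 ≡ 49·98·60 ≡ 29 (mod 103)
R · y^e mod p:
23^2 = 529 ≡ 14
23^4 ≡ 14^2 = 196 ≡ 93
23^8 ≡ 93^2 = 8649 ≡ 100
23^16 ≡ 100^2 = 10000 ≡ 9
30 = 16 + 8 + 4 + 2, so 23^30 ≡ 9·100·93·14 ≡ 72 (mod 103)
18·72 = 1296 ≡ 60 (mod 103)
29 ≠ 60; the check fails.

forged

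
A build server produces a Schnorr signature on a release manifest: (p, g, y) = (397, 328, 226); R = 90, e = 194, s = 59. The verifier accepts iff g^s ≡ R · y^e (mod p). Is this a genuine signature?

g^s mod p:
Squares mod 397: 328^1≡328, 328^2≡394, 328^4≡9, 328^8≡81, 328^16≡209, 328^32≡11
59 = 32 + 16 + 8 + 2 + 1, so 328^59 ≡ 11·209·81·394·328 ≡ 221 (mod 397)
R · y^e mod p:
Squares mod 397: 226^1≡226, 226^2≡260, 226^4≡110, 226^8≡190, 226^16≡370, 226^32≡332, 226^64≡255, 226^128≡314
194 = 128 + 64 + 2, so 226^194 ≡ 314·255·260 ≡ 314 (mod 397)
90·314 = 28260 ≡ 73 (mod 397)
221 ≠ 73; the check fails.

forged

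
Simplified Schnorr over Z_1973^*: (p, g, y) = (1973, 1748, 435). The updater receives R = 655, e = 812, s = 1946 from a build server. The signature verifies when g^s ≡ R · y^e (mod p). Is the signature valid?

g^s mod p:
1748^2 = 3055504 ≡ 1300
1748^4 ≡ 1300^2 = 1690000 ≡ 1112
1748^8 ≡ 1112^2 = 1236544 ≡ 1446
1748^16 ≡ 1446^2 = 2090916 ≡ 1509
1748^32 ≡ 1509^2 = 2277081 ≡ 239
1748^64 ≡ 239^2 = 57121 ≡ 1877
1748^128 ≡ 1877^2 = 3523129 ≡ 1324
1748^256 ≡ 1324^2 = 1752976 ≡ 952
1748^512 ≡ 952^2 = 906304 ≡ 697
1748^1024 ≡ 697^2 = 485809 ≡ 451
1946 = 1024 + 512 + 256 + 128 + 16 + 8 + 2, so 1748^1946 ≡ 451·697·952·1324·1509·1446·1300 ≡ 468 (mod 1973)
R · y^e mod p:
435^2 = 189225 ≡ 1790
435^4 ≡ 1790^2 = 3204100 ≡ 1921
435^8 ≡ 1921^2 = 3690241 ≡ 731
435^16 ≡ 731^2 = 534361 ≡ 1651
435^32 ≡ 1651^2 = 2725801 ≡ 1088
435^64 ≡ 1088^2 = 1183744 ≡ 1917
435^128 ≡ 1917^2 = 3674889 ≡ 1163
435^256 ≡ 1163^2 = 1352569 ≡ 1064
435^512 ≡ 1064^2 = 1132096 ≡ 1567
812 = 512 + 256 + 32 + 8 + 4, so 435^812 ≡ 1567·1064·1088·731·1921 ≡ 1260 (mod 1973)
655·1260 = 825300 ≡ 586 (mod 1973)
468 ≠ 586; the check fails.

invalid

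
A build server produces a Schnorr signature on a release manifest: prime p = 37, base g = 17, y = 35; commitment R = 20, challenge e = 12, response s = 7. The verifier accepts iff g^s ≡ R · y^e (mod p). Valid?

g^s mod p:
17^2 = 289 ≡ 30
17^4 ≡ 30^2 = 900 ≡ 12
7 = 4 + 2 + 1, so 17^7 ≡ 12·30·17 ≡ 15 (mod 37)
R · y^e mod p:
35^2 = 1225 ≡ 4
35^4 ≡ 4^2 = 16
35^8 ≡ 16^2 = 256 ≡ 34
12 = 8 + 4, so 35^12 ≡ 34·16 ≡ 26 (mod 37)
20·26 = 520 ≡ 2 (mod 37)
15 ≠ 2; the check fails.

no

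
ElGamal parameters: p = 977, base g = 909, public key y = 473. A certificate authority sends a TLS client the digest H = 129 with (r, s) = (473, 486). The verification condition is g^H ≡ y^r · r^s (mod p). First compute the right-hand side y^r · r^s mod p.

801

Squares mod 977: 473^1≡473, 473^2≡973, 473^4≡16, 473^8≡256, 473^16≡77, 473^32≡67, 473^64≡581, 473^128≡496, 473^256≡789
473 = 256 + 128 + 64 + 16 + 8 + 1, so 473^473 ≡ 789·496·581·77·256·473 ≡ 704 (mod 977)
Squares mod 977: 473^1≡473, 473^2≡973, 473^4≡16, 473^8≡256, 473^16≡77, 473^32≡67, 473^64≡581, 473^128≡496, 473^256≡789
486 = 256 + 128 + 64 + 32 + 4 + 2, so 473^486 ≡ 789·496·581·67·16·973 ≡ 244 (mod 977)
y^r · r^s ≡ 704·244 = 171776 ≡ 801 (mod 977)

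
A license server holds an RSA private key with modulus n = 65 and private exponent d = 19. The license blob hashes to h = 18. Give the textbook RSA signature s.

47

Squares mod 65: h^1≡18, h^2≡64, h^4≡1, h^8≡1, h^16≡1
19 = 16 + 2 + 1, so h^19 ≡ 1·64·18 ≡ 47 (mod 65)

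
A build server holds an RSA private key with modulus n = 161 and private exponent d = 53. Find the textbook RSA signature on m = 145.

38

m^53 mod 161 = 38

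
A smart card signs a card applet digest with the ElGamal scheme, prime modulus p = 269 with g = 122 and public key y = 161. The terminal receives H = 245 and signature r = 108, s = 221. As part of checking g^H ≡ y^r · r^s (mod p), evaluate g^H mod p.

Squares mod 269: 122^1≡122, 122^2≡89, 122^4≡120, 122^8≡143, 122^16≡5, 122^32≡25, 122^64≡87, 122^128≡37
245 = 128 + 64 + 32 + 16 + 4 + 1, so 122^245 ≡ 37·87·25·5·120·122 ≡ 63 (mod 269)

63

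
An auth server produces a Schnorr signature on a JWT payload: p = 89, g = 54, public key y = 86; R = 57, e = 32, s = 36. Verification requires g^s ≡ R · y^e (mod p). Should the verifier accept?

g^s mod p:
54^2 = 2916 ≡ 68
54^4 ≡ 68^2 = 4624 ≡ 85
54^8 ≡ 85^2 = 7225 ≡ 16
54^16 ≡ 16^2 = 256 ≡ 78
54^32 ≡ 78^2 = 6084 ≡ 32
36 = 32 + 4, so 54^36 ≡ 32·85 ≡ 50 (mod 89)
R · y^e mod p:
86^2 = 7396 ≡ 9
86^4 ≡ 9^2 = 81
86^8 ≡ 81^2 = 6561 ≡ 64
86^16 ≡ 64^2 = 4096 ≡ 2
86^32 ≡ 2^2 = 4
57·4 = 228 ≡ 50 (mod 89)
50 ≡ 50 (mod 89); signature holds.

accept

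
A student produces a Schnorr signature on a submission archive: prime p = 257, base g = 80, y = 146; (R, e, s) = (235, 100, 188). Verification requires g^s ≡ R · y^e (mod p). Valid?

g^s mod p:
Squares mod 257: 80^1≡80, 80^2≡232, 80^4≡111, 80^8≡242, 80^16≡225, 80^32≡253, 80^64≡16, 80^128≡256
188 = 128 + 32 + 16 + 8 + 4, so 80^188 ≡ 256·253·225·242·111 ≡ 67 (mod 257)
R · y^e mod p:
Squares mod 257: 146^1≡146, 146^2≡242, 146^4≡225, 146^8≡253, 146^16≡16, 146^32≡256, 146^64≡1
100 = 64 + 32 + 4, so 146^100 ≡ 1·256·225 ≡ 32 (mod 257)
235·32 = 7520 ≡ 67 (mod 257)
67 ≡ 67 (mod 257); signature holds.

yes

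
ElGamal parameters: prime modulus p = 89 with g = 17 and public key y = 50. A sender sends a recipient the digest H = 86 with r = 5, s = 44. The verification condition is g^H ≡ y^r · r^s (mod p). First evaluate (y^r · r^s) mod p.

85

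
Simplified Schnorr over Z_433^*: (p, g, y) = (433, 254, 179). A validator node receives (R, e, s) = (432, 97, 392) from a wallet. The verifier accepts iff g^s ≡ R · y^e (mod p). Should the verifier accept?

reject

g^s mod p:
Squares mod 433: 254^1≡254, 254^2≡432, 254^4≡1, 254^8≡1, 254^16≡1, 254^32≡1, 254^64≡1, 254^128≡1, 254^256≡1
392 = 256 + 128 + 8, so 254^392 ≡ 1·1·1 ≡ 1 (mod 433)
R · y^e mod p:
Squares mod 433: 179^1≡179, 179^2≡432, 179^4≡1, 179^8≡1, 179^16≡1, 179^32≡1, 179^64≡1
97 = 64 + 32 + 1, so 179^97 ≡ 1·1·179 ≡ 179 (mod 433)
432·179 = 77328 ≡ 254 (mod 433)
1 ≠ 254; the check fails.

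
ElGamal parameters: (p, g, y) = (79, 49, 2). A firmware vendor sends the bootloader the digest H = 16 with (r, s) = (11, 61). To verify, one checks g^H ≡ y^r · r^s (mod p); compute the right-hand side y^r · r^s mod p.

42

2^2 = 4
2^4 ≡ 4^2 = 16
2^8 ≡ 16^2 = 256 ≡ 19
11 = 8 + 2 + 1, so 2^11 ≡ 19·4·2 ≡ 73 (mod 79)
11^2 = 121 ≡ 42
11^4 ≡ 42^2 = 1764 ≡ 26
11^8 ≡ 26^2 = 676 ≡ 44
11^16 ≡ 44^2 = 1936 ≡ 40
11^32 ≡ 40^2 = 1600 ≡ 20
61 = 32 + 16 + 8 + 4 + 1, so 11^61 ≡ 20·40·44·26·11 ≡ 72 (mod 79)
y^r · r^s ≡ 73·72 = 5256 ≡ 42 (mod 79)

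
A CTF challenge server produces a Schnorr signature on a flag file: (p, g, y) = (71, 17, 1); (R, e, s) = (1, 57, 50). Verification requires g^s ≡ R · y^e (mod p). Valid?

yes

g^s mod p:
Squares mod 71: 17^1≡17, 17^2≡5, 17^4≡25, 17^8≡57, 17^16≡54, 17^32≡5
50 = 32 + 16 + 2, so 17^50 ≡ 5·54·5 ≡ 1 (mod 71)
R · y^e mod p:
Squares mod 71: 1^1≡1, 1^2≡1, 1^4≡1, 1^8≡1, 1^16≡1, 1^32≡1
57 = 32 + 16 + 8 + 1, so 1^57 ≡ 1·1·1·1 ≡ 1 (mod 71)
1·1 = 1 ≡ 1 (mod 71)
1 ≡ 1 (mod 71); signature holds.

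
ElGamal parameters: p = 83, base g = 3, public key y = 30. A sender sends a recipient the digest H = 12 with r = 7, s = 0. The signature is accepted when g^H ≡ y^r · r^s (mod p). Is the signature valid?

Left side g^H mod p:
3^2 = 9
3^4 ≡ 9^2 = 81
3^8 ≡ 81^2 = 6561 ≡ 4
12 = 8 + 4, so 3^12 ≡ 4·81 ≡ 75 (mod 83)
Right side y^r · r^s mod p:
30^2 = 900 ≡ 70
30^4 ≡ 70^2 = 4900 ≡ 3
7 = 4 + 2 + 1, so 30^7 ≡ 3·70·30 ≡ 75 (mod 83)
7^0 mod 83 = 1
75·1 = 75 ≡ 75 (mod 83)
75 ≡ 75 (mod 83), so the signature is genuine.

valid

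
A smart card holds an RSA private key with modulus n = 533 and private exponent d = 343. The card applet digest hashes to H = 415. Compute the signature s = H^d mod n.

H^2 ≡ 415^2 = 172225 ≡ 66
H^4 ≡ 66^2 = 4356 ≡ 92
H^8 ≡ 92^2 = 8464 ≡ 469
H^16 ≡ 469^2 = 219961 ≡ 365
H^32 ≡ 365^2 = 133225 ≡ 508
H^64 ≡ 508^2 = 258064 ≡ 92
H^128 ≡ 92^2 = 8464 ≡ 469
H^256 ≡ 469^2 = 219961 ≡ 365
343 = 256 + 64 + 16 + 4 + 2 + 1, so H^343 ≡ 365·92·365·92·66·415 ≡ 207 (mod 533)

207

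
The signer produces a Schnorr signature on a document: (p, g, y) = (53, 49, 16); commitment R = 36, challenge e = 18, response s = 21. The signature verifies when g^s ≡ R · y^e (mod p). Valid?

no

g^s mod p:
49^2 = 2401 ≡ 16
49^4 ≡ 16^2 = 256 ≡ 44
49^8 ≡ 44^2 = 1936 ≡ 28
49^16 ≡ 28^2 = 784 ≡ 42
21 = 16 + 4 + 1, so 49^21 ≡ 42·44·49 ≡ 28 (mod 53)
R · y^e mod p:
16^2 = 256 ≡ 44
16^4 ≡ 44^2 = 1936 ≡ 28
16^8 ≡ 28^2 = 784 ≡ 42
16^16 ≡ 42^2 = 1764 ≡ 15
18 = 16 + 2, so 16^18 ≡ 15·44 ≡ 24 (mod 53)
36·24 = 864 ≡ 16 (mod 53)
28 ≠ 16; the check fails.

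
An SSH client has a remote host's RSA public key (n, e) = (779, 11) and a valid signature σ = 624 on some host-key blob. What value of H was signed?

237

σ^2 ≡ 624^2 = 389376 ≡ 655
σ^4 ≡ 655^2 = 429025 ≡ 575
σ^8 ≡ 575^2 = 330625 ≡ 329
11 = 8 + 2 + 1, so σ^11 ≡ 329·655·624 ≡ 237 (mod 779)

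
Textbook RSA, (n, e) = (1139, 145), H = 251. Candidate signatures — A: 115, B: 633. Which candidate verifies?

Candidate A: 115^2 = 13225 ≡ 696; 115^4 ≡ 696^2 = 484416 ≡ 341; 115^8 ≡ 341^2 = 116281 ≡ 103; 115^16 ≡ 103^2 = 10609 ≡ 358; 115^32 ≡ 358^2 = 128164 ≡ 596; 115^64 ≡ 596^2 = 355216 ≡ 987; 115^128 ≡ 987^2 = 974169 ≡ 324; 145 = 128 + 16 + 1, so 115^145 ≡ 324·358·115 ≡ 251 (mod 1139)
  → matches H = 251
Candidate B: 633^2 = 400689 ≡ 900; 633^4 ≡ 900^2 = 810000 ≡ 171; 633^8 ≡ 171^2 = 29241 ≡ 766; 633^16 ≡ 766^2 = 586756 ≡ 171; 633^32 ≡ 171^2 = 29241 ≡ 766; 633^64 ≡ 766^2 = 586756 ≡ 171; 633^128 ≡ 171^2 = 29241 ≡ 766; 145 = 128 + 16 + 1, so 633^145 ≡ 766·171·633 ≡ 633 (mod 1139)

A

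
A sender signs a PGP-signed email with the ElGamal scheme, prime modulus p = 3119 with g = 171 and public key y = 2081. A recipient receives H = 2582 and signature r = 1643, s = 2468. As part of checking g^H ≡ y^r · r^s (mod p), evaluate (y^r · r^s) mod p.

2081^2 = 4330561 ≡ 1389
2081^4 ≡ 1389^2 = 1929321 ≡ 1779
2081^8 ≡ 1779^2 = 3164841 ≡ 2175
2081^16 ≡ 2175^2 = 4730625 ≡ 2221
2081^32 ≡ 2221^2 = 4932841 ≡ 1702
2081^64 ≡ 1702^2 = 2896804 ≡ 2372
2081^128 ≡ 2372^2 = 5626384 ≡ 2827
2081^256 ≡ 2827^2 = 7991929 ≡ 1051
2081^512 ≡ 1051^2 = 1104601 ≡ 475
2081^1024 ≡ 475^2 = 225625 ≡ 1057
1643 = 1024 + 512 + 64 + 32 + 8 + 2 + 1, so 2081^1643 ≡ 1057·475·2372·1702·2175·1389·2081 ≡ 165 (mod 3119)
1643^2 = 2699449 ≡ 1514
1643^4 ≡ 1514^2 = 2292196 ≡ 2850
1643^8 ≡ 2850^2 = 8122500 ≡ 624
1643^16 ≡ 624^2 = 389376 ≡ 2620
1643^32 ≡ 2620^2 = 6864400 ≡ 2600
1643^64 ≡ 2600^2 = 6760000 ≡ 1127
1643^128 ≡ 1127^2 = 1270129 ≡ 696
1643^256 ≡ 696^2 = 484416 ≡ 971
1643^512 ≡ 971^2 = 942841 ≡ 903
1643^1024 ≡ 903^2 = 815409 ≡ 1350
1643^2048 ≡ 1350^2 = 1822500 ≡ 1004
2468 = 2048 + 256 + 128 + 32 + 4, so 1643^2468 ≡ 1004·971·696·2600·2850 ≡ 1840 (mod 3119)
y^r · r^s ≡ 165·1840 = 303600 ≡ 1057 (mod 3119)

1057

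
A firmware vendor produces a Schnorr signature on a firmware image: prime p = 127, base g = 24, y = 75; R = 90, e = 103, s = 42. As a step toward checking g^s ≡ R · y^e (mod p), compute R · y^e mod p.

75^103 mod 127 = 28
R · y^e ≡ 90·28 = 2520 ≡ 107 (mod 127)

107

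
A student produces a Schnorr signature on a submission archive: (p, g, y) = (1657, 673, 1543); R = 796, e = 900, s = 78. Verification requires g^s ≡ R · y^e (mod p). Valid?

no

g^s mod p:
673^2 = 452929 ≡ 568
673^4 ≡ 568^2 = 322624 ≡ 1166
673^8 ≡ 1166^2 = 1359556 ≡ 816
673^16 ≡ 816^2 = 665856 ≡ 1399
673^32 ≡ 1399^2 = 1957201 ≡ 284
673^64 ≡ 284^2 = 80656 ≡ 1120
78 = 64 + 8 + 4 + 2, so 673^78 ≡ 1120·816·1166·568 ≡ 1475 (mod 1657)
R · y^e mod p:
1543^2 = 2380849 ≡ 1397
1543^4 ≡ 1397^2 = 1951609 ≡ 1320
1543^8 ≡ 1320^2 = 1742400 ≡ 893
1543^16 ≡ 893^2 = 797449 ≡ 432
1543^32 ≡ 432^2 = 186624 ≡ 1040
1543^64 ≡ 1040^2 = 1081600 ≡ 1236
1543^128 ≡ 1236^2 = 1527696 ≡ 1599
1543^256 ≡ 1599^2 = 2556801 ≡ 50
1543^512 ≡ 50^2 = 2500 ≡ 843
900 = 512 + 256 + 128 + 4, so 1543^900 ≡ 843·50·1599·1320 ≡ 186 (mod 1657)
796·186 = 148056 ≡ 583 (mod 1657)
1475 ≠ 583; the check fails.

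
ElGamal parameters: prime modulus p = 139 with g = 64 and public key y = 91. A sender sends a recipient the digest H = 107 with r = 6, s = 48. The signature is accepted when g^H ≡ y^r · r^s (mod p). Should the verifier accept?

Left side g^H mod p:
64^2 = 4096 ≡ 65
64^4 ≡ 65^2 = 4225 ≡ 55
64^8 ≡ 55^2 = 3025 ≡ 106
64^16 ≡ 106^2 = 11236 ≡ 116
64^32 ≡ 116^2 = 13456 ≡ 112
64^64 ≡ 112^2 = 12544 ≡ 34
107 = 64 + 32 + 8 + 2 + 1, so 64^107 ≡ 34·112·106·65·64 ≡ 80 (mod 139)
Right side y^r · r^s mod p:
91^2 = 8281 ≡ 80
91^4 ≡ 80^2 = 6400 ≡ 6
6 = 4 + 2, so 91^6 ≡ 6·80 ≡ 63 (mod 139)
6^2 = 36
6^4 ≡ 36^2 = 1296 ≡ 45
6^8 ≡ 45^2 = 2025 ≡ 79
6^16 ≡ 79^2 = 6241 ≡ 125
6^32 ≡ 125^2 = 15625 ≡ 57
48 = 32 + 16, so 6^48 ≡ 57·125 ≡ 36 (mod 139)
63·36 = 2268 ≡ 44 (mod 139)
80 ≠ 44, so verification fails.

reject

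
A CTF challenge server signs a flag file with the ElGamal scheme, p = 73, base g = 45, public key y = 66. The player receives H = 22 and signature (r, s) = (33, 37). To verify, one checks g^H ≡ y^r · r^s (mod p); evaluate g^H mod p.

38

45^2 = 2025 ≡ 54
45^4 ≡ 54^2 = 2916 ≡ 69
45^8 ≡ 69^2 = 4761 ≡ 16
45^16 ≡ 16^2 = 256 ≡ 37
22 = 16 + 4 + 2, so 45^22 ≡ 37·69·54 ≡ 38 (mod 73)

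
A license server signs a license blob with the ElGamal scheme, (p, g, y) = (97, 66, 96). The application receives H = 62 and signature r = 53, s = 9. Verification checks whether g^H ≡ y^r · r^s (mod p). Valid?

Left side g^H mod p:
66^2 = 4356 ≡ 88
66^4 ≡ 88^2 = 7744 ≡ 81
66^8 ≡ 81^2 = 6561 ≡ 62
66^16 ≡ 62^2 = 3844 ≡ 61
66^32 ≡ 61^2 = 3721 ≡ 35
62 = 32 + 16 + 8 + 4 + 2, so 66^62 ≡ 35·61·62·81·88 ≡ 4 (mod 97)
Right side y^r · r^s mod p:
96^2 = 9216 ≡ 1
96^4 ≡ 1^2 = 1
96^8 ≡ 1^2 = 1
96^16 ≡ 1^2 = 1
96^32 ≡ 1^2 = 1
53 = 32 + 16 + 4 + 1, so 96^53 ≡ 1·1·1·96 ≡ 96 (mod 97)
53^2 = 2809 ≡ 93
53^4 ≡ 93^2 = 8649 ≡ 16
53^8 ≡ 16^2 = 256 ≡ 62
9 = 8 + 1, so 53^9 ≡ 62·53 ≡ 85 (mod 97)
96·85 = 8160 ≡ 12 (mod 97)
4 ≠ 12, so verification fails.

no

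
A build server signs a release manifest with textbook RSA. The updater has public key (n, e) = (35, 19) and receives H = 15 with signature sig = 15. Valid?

yes

sig^2 ≡ 15^2 = 225 ≡ 15
sig^4 ≡ 15^2 = 225 ≡ 15
sig^8 ≡ 15^2 = 225 ≡ 15
sig^16 ≡ 15^2 = 225 ≡ 15
19 = 16 + 2 + 1, so sig^19 ≡ 15·15·15 ≡ 15 (mod 35)
sig^19 mod 35 = 15 matches H.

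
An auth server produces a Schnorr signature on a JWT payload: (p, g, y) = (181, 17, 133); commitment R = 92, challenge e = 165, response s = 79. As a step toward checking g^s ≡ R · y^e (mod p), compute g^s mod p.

89

Squares mod 181: 17^1≡17, 17^2≡108, 17^4≡80, 17^8≡65, 17^16≡62, 17^32≡43, 17^64≡39
79 = 64 + 8 + 4 + 2 + 1, so 17^79 ≡ 39·65·80·108·17 ≡ 89 (mod 181)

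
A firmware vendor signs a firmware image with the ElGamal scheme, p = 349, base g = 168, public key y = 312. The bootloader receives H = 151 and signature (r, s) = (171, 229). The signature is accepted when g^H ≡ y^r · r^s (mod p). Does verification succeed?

Left side g^H mod p:
168^151 mod 349 = 313
Right side y^r · r^s mod p:
312^171 mod 349 = 269
171^229 mod 349 = 234
269·234 = 62946 ≡ 126 (mod 349)
313 ≠ 126, so verification fails.

fails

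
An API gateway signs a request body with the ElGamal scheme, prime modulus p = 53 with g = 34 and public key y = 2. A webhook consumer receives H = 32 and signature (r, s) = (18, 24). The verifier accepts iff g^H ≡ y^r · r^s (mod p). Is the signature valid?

Left side g^H mod p:
Squares mod 53: 34^1≡34, 34^2≡43, 34^4≡47, 34^8≡36, 34^16≡24, 34^32≡46
34^32 ≡ 46 (mod 53)
Right side y^r · r^s mod p:
Squares mod 53: 2^1≡2, 2^2≡4, 2^4≡16, 2^8≡44, 2^16≡28
18 = 16 + 2, so 2^18 ≡ 28·4 ≡ 6 (mod 53)
Squares mod 53: 18^1≡18, 18^2≡6, 18^4≡36, 18^8≡24, 18^16≡46
24 = 16 + 8, so 18^24 ≡ 46·24 ≡ 44 (mod 53)
6·44 = 264 ≡ 52 (mod 53)
46 ≠ 52, so verification fails.

invalid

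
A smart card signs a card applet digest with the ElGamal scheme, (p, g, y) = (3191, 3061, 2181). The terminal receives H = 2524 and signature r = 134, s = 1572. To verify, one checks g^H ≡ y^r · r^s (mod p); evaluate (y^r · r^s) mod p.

1694

2181^2 = 4756761 ≡ 2171
2181^4 ≡ 2171^2 = 4713241 ≡ 134
2181^8 ≡ 134^2 = 17956 ≡ 2001
2181^16 ≡ 2001^2 = 4004001 ≡ 2487
2181^32 ≡ 2487^2 = 6185169 ≡ 1011
2181^64 ≡ 1011^2 = 1022121 ≡ 1001
2181^128 ≡ 1001^2 = 1002001 ≡ 27
134 = 128 + 4 + 2, so 2181^134 ≡ 27·134·2171 ≡ 1627 (mod 3191)
134^2 = 17956 ≡ 2001
134^4 ≡ 2001^2 = 4004001 ≡ 2487
134^8 ≡ 2487^2 = 6185169 ≡ 1011
134^16 ≡ 1011^2 = 1022121 ≡ 1001
134^32 ≡ 1001^2 = 1002001 ≡ 27
134^64 ≡ 27^2 = 729
134^128 ≡ 729^2 = 531441 ≡ 1735
134^256 ≡ 1735^2 = 3010225 ≡ 1112
134^512 ≡ 1112^2 = 1236544 ≡ 1627
134^1024 ≡ 1627^2 = 2647129 ≡ 1790
1572 = 1024 + 512 + 32 + 4, so 134^1572 ≡ 1790·1627·27·2487 ≡ 1472 (mod 3191)
y^r · r^s ≡ 1627·1472 = 2394944 ≡ 1694 (mod 3191)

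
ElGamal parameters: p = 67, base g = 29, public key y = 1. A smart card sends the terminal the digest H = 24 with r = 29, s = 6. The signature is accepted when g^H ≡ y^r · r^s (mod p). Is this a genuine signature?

genuine

Left side g^H mod p:
29^2 = 841 ≡ 37
29^4 ≡ 37^2 = 1369 ≡ 29
29^8 ≡ 29^2 = 841 ≡ 37
29^16 ≡ 37^2 = 1369 ≡ 29
24 = 16 + 8, so 29^24 ≡ 29·37 ≡ 1 (mod 67)
Right side y^r · r^s mod p:
1^2 = 1
1^4 ≡ 1^2 = 1
1^8 ≡ 1^2 = 1
1^16 ≡ 1^2 = 1
29 = 16 + 8 + 4 + 1, so 1^29 ≡ 1·1·1·1 ≡ 1 (mod 67)
29^2 = 841 ≡ 37
29^4 ≡ 37^2 = 1369 ≡ 29
6 = 4 + 2, so 29^6 ≡ 29·37 ≡ 1 (mod 67)
1·1 = 1 ≡ 1 (mod 67)
1 ≡ 1 (mod 67), so the signature is genuine.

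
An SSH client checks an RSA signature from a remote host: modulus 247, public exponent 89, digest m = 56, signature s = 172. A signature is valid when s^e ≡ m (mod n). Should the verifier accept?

Squares mod 247: s^1≡172, s^2≡191, s^4≡172, s^8≡191, s^16≡172, s^32≡191, s^64≡172
89 = 64 + 16 + 8 + 1, so s^89 ≡ 172·172·191·172 ≡ 191 (mod 247)
191 ≠ 56, so verification fails.

reject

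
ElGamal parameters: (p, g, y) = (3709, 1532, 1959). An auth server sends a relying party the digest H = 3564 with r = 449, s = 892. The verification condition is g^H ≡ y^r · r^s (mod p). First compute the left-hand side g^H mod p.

1532^3564 mod 3709 = 2849

2849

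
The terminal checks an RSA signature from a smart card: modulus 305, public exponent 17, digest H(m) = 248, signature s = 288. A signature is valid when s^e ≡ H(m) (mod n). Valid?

no

Squares mod 305: s^1≡288, s^2≡289, s^4≡256, s^8≡266, s^16≡301
17 = 16 + 1, so s^17 ≡ 301·288 ≡ 68 (mod 305)
s^17 mod 305 = 68, but H(m) = 248.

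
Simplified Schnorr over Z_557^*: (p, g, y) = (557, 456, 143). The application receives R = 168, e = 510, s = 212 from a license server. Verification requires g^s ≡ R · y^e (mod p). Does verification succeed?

g^s mod p:
456^2 = 207936 ≡ 175
456^4 ≡ 175^2 = 30625 ≡ 547
456^8 ≡ 547^2 = 299209 ≡ 100
456^16 ≡ 100^2 = 10000 ≡ 531
456^32 ≡ 531^2 = 281961 ≡ 119
456^64 ≡ 119^2 = 14161 ≡ 236
456^128 ≡ 236^2 = 55696 ≡ 553
212 = 128 + 64 + 16 + 4, so 456^212 ≡ 553·236·531·547 ≡ 197 (mod 557)
R · y^e mod p:
143^2 = 20449 ≡ 397
143^4 ≡ 397^2 = 157609 ≡ 535
143^8 ≡ 535^2 = 286225 ≡ 484
143^16 ≡ 484^2 = 234256 ≡ 316
143^32 ≡ 316^2 = 99856 ≡ 153
143^64 ≡ 153^2 = 23409 ≡ 15
143^128 ≡ 15^2 = 225
143^256 ≡ 225^2 = 50625 ≡ 495
510 = 256 + 128 + 64 + 32 + 16 + 8 + 4 + 2, so 143^510 ≡ 495·225·15·153·316·484·535·397 ≡ 157 (mod 557)
168·157 = 26376 ≡ 197 (mod 557)
197 ≡ 197 (mod 557); signature holds.

passes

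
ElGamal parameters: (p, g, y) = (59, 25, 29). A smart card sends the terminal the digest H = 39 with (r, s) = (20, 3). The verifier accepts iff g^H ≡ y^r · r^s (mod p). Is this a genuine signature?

genuine

Left side g^H mod p:
25^2 = 625 ≡ 35
25^4 ≡ 35^2 = 1225 ≡ 45
25^8 ≡ 45^2 = 2025 ≡ 19
25^16 ≡ 19^2 = 361 ≡ 7
25^32 ≡ 7^2 = 49
39 = 32 + 4 + 2 + 1, so 25^39 ≡ 49·45·35·25 ≡ 16 (mod 59)
Right side y^r · r^s mod p:
29^2 = 841 ≡ 15
29^4 ≡ 15^2 = 225 ≡ 48
29^8 ≡ 48^2 = 2304 ≡ 3
29^16 ≡ 3^2 = 9
20 = 16 + 4, so 29^20 ≡ 9·48 ≡ 19 (mod 59)
20^2 = 400 ≡ 46
3 = 2 + 1, so 20^3 ≡ 46·20 ≡ 35 (mod 59)
19·35 = 665 ≡ 16 (mod 59)
16 ≡ 16 (mod 59), so the signature is genuine.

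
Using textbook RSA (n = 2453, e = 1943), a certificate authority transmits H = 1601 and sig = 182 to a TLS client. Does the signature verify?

Squares mod 2453: sig^1≡182, sig^2≡1235, sig^4≡1912, sig^8≡774, sig^16≡544, sig^32≡1576, sig^64≡1340, sig^128≡4, sig^256≡16, sig^512≡256, sig^1024≡1758
1943 = 1024 + 512 + 256 + 128 + 16 + 4 + 2 + 1, so sig^1943 ≡ 1758·256·16·4·544·1912·1235·182 ≡ 2196 (mod 2453)
The recovered value 2196 does not match the digest 1601.

does not verify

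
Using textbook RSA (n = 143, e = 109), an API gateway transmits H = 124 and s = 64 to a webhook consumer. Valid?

s^2 ≡ 64^2 = 4096 ≡ 92
s^4 ≡ 92^2 = 8464 ≡ 27
s^8 ≡ 27^2 = 729 ≡ 14
s^16 ≡ 14^2 = 196 ≡ 53
s^32 ≡ 53^2 = 2809 ≡ 92
s^64 ≡ 92^2 = 8464 ≡ 27
109 = 64 + 32 + 8 + 4 + 1, so s^109 ≡ 27·92·14·27·64 ≡ 38 (mod 143)
s^109 mod 143 = 38, but H = 124.

no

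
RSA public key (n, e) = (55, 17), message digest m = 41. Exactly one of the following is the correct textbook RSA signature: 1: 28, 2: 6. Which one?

2

Candidate 1: 28^17 mod 55 = 8
Candidate 2: 6^17 mod 55 = 41
  → matches m = 41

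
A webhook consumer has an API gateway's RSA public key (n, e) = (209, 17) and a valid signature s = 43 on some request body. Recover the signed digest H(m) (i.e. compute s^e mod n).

Squares mod 209: s^1≡43, s^2≡177, s^4≡188, s^8≡23, s^16≡111
17 = 16 + 1, so s^17 ≡ 111·43 ≡ 175 (mod 209)

175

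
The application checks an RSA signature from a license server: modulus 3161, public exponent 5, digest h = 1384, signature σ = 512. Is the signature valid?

valid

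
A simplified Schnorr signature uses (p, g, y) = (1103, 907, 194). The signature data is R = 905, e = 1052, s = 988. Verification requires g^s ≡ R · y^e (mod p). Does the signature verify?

g^s mod p:
907^2 = 822649 ≡ 914
907^4 ≡ 914^2 = 835396 ≡ 425
907^8 ≡ 425^2 = 180625 ≡ 836
907^16 ≡ 836^2 = 698896 ≡ 697
907^32 ≡ 697^2 = 485809 ≡ 489
907^64 ≡ 489^2 = 239121 ≡ 873
907^128 ≡ 873^2 = 762129 ≡ 1059
907^256 ≡ 1059^2 = 1121481 ≡ 833
907^512 ≡ 833^2 = 693889 ≡ 102
988 = 512 + 256 + 128 + 64 + 16 + 8 + 4, so 907^988 ≡ 102·833·1059·873·697·836·425 ≡ 726 (mod 1103)
R · y^e mod p:
194^2 = 37636 ≡ 134
194^4 ≡ 134^2 = 17956 ≡ 308
194^8 ≡ 308^2 = 94864 ≡ 6
194^16 ≡ 6^2 = 36
194^32 ≡ 36^2 = 1296 ≡ 193
194^64 ≡ 193^2 = 37249 ≡ 850
194^128 ≡ 850^2 = 722500 ≡ 35
194^256 ≡ 35^2 = 1225 ≡ 122
194^512 ≡ 122^2 = 14884 ≡ 545
194^1024 ≡ 545^2 = 297025 ≡ 318
1052 = 1024 + 16 + 8 + 4, so 194^1052 ≡ 318·36·6·308 ≡ 364 (mod 1103)
905·364 = 329420 ≡ 726 (mod 1103)
726 ≡ 726 (mod 1103); signature holds.

verifies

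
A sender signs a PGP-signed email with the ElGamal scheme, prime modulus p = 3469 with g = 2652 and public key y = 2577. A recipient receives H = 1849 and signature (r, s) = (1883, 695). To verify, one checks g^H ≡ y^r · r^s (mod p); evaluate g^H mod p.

Squares mod 3469: 2652^1≡2652, 2652^2≡1441, 2652^4≡2019, 2652^8≡286, 2652^16≡2009, 2652^32≡1634, 2652^64≡2295, 2652^128≡1083, 2652^256≡367, 2652^512≡2867, 2652^1024≡1628
1849 = 1024 + 512 + 256 + 32 + 16 + 8 + 1, so 2652^1849 ≡ 1628·2867·367·1634·2009·286·2652 ≡ 224 (mod 3469)

224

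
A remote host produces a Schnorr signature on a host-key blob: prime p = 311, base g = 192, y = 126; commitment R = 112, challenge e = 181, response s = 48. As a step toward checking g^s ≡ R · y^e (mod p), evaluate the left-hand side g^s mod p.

192^2 = 36864 ≡ 166
192^4 ≡ 166^2 = 27556 ≡ 188
192^8 ≡ 188^2 = 35344 ≡ 201
192^16 ≡ 201^2 = 40401 ≡ 282
192^32 ≡ 282^2 = 79524 ≡ 219
48 = 32 + 16, so 192^48 ≡ 219·282 ≡ 180 (mod 311)

180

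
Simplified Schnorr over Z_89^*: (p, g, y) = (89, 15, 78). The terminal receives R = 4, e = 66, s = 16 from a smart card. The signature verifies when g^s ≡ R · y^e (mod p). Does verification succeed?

fails

g^s mod p:
Squares mod 89: 15^1≡15, 15^2≡47, 15^4≡73, 15^8≡78, 15^16≡32
15^16 ≡ 32 (mod 89)
R · y^e mod p:
Squares mod 89: 78^1≡78, 78^2≡32, 78^4≡45, 78^8≡67, 78^16≡39, 78^32≡8, 78^64≡64
66 = 64 + 2, so 78^66 ≡ 64·32 ≡ 1 (mod 89)
4·1 = 4 ≡ 4 (mod 89)
32 ≠ 4; the check fails.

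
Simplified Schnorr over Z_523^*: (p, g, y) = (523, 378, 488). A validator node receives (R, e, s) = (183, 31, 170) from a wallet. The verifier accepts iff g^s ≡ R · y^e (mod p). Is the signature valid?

invalid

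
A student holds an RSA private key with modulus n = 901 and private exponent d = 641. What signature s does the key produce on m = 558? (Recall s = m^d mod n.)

439

Squares mod 901: m^1≡558, m^2≡519, m^4≡863, m^8≡543, m^16≡222, m^32≡630, m^64≡460, m^128≡766, m^256≡205, m^512≡579
641 = 512 + 128 + 1, so m^641 ≡ 579·766·558 ≡ 439 (mod 901)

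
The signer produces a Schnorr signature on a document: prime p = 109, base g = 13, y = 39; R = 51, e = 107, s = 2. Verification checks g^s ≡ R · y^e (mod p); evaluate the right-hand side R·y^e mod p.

60

39^2 = 1521 ≡ 104
39^4 ≡ 104^2 = 10816 ≡ 25
39^8 ≡ 25^2 = 625 ≡ 80
39^16 ≡ 80^2 = 6400 ≡ 78
39^32 ≡ 78^2 = 6084 ≡ 89
39^64 ≡ 89^2 = 7921 ≡ 73
107 = 64 + 32 + 8 + 2 + 1, so 39^107 ≡ 73·89·80·104·39 ≡ 14 (mod 109)
R · y^e ≡ 51·14 = 714 ≡ 60 (mod 109)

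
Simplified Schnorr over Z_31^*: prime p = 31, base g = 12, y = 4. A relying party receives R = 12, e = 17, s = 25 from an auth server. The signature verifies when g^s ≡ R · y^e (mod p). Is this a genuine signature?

g^s mod p:
12^2 = 144 ≡ 20
12^4 ≡ 20^2 = 400 ≡ 28
12^8 ≡ 28^2 = 784 ≡ 9
12^16 ≡ 9^2 = 81 ≡ 19
25 = 16 + 8 + 1, so 12^25 ≡ 19·9·12 ≡ 6 (mod 31)
R · y^e mod p:
4^2 = 16
4^4 ≡ 16^2 = 256 ≡ 8
4^8 ≡ 8^2 = 64 ≡ 2
4^16 ≡ 2^2 = 4
17 = 16 + 1, so 4^17 ≡ 4·4 ≡ 16 (mod 31)
12·16 = 192 ≡ 6 (mod 31)
6 ≡ 6 (mod 31); signature holds.

genuine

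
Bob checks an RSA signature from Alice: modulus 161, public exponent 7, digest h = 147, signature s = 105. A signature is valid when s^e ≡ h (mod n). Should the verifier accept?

s^2 ≡ 105^2 = 11025 ≡ 77
s^4 ≡ 77^2 = 5929 ≡ 133
7 = 4 + 2 + 1, so s^7 ≡ 133·77·105 ≡ 147 (mod 161)
s^7 mod 161 = 147 matches h.

accept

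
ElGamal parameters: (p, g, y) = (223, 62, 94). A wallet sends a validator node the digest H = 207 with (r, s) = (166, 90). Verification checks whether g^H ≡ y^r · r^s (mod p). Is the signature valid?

invalid

Left side g^H mod p:
62^207 mod 223 = 66
Right side y^r · r^s mod p:
94^166 mod 223 = 212
166^90 mod 223 = 115
212·115 = 24380 ≡ 73 (mod 223)
66 ≠ 73, so verification fails.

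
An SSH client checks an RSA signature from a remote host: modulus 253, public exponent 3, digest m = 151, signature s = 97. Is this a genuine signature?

Squares mod 253: s^1≡97, s^2≡48
3 = 2 + 1, so s^3 ≡ 48·97 ≡ 102 (mod 253)
102 ≠ 151, so verification fails.

forged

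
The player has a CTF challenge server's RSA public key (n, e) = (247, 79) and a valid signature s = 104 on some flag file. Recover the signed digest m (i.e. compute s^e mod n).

156

s^2 ≡ 104^2 = 10816 ≡ 195
s^4 ≡ 195^2 = 38025 ≡ 234
s^8 ≡ 234^2 = 54756 ≡ 169
s^16 ≡ 169^2 = 28561 ≡ 156
s^32 ≡ 156^2 = 24336 ≡ 130
s^64 ≡ 130^2 = 16900 ≡ 104
79 = 64 + 8 + 4 + 2 + 1, so s^79 ≡ 104·169·234·195·104 ≡ 156 (mod 247)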